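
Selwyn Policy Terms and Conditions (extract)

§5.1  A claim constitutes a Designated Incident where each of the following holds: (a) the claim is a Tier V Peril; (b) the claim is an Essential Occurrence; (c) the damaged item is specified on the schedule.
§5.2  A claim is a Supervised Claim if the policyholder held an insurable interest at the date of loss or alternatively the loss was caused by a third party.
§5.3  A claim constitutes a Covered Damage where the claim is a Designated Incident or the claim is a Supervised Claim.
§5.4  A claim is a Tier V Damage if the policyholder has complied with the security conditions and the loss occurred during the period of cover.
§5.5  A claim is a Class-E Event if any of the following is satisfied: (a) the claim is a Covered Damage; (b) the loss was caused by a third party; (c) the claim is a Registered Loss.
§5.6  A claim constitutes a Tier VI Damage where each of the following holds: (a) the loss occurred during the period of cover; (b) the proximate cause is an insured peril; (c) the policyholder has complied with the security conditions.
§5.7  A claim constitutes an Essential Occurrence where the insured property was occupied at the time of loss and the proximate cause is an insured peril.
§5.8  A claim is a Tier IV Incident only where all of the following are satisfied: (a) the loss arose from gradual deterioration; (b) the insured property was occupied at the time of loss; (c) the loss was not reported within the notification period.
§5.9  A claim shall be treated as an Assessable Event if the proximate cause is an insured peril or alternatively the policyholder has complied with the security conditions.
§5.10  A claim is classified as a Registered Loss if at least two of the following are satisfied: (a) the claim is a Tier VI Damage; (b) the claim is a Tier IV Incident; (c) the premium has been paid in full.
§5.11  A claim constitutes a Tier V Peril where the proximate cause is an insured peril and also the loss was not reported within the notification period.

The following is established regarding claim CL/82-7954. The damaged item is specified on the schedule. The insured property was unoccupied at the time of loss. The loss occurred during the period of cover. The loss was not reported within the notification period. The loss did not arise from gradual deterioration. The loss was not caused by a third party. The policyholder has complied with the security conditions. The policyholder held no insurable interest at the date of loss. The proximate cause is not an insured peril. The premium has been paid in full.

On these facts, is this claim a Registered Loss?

§5.6 — Tier VI Damage: [the loss occurred during the period of cover? yes] AND [the proximate cause is an insured peril? no] AND [the policyholder has complied with the security conditions? yes] → not satisfied.
§5.8 — Tier IV Incident: [the loss arose from gradual deterioration? no] AND [the insured property was occupied at the time of loss? no] AND [the loss was not reported within the notification period? yes] → not satisfied.
§5.10 — Registered Loss: Tier VI Damage (§5.6)? no; Tier IV Incident (§5.8)? no; the premium has been paid in full? yes — 1 of 3 hold (need ≥2) → not satisfied.

No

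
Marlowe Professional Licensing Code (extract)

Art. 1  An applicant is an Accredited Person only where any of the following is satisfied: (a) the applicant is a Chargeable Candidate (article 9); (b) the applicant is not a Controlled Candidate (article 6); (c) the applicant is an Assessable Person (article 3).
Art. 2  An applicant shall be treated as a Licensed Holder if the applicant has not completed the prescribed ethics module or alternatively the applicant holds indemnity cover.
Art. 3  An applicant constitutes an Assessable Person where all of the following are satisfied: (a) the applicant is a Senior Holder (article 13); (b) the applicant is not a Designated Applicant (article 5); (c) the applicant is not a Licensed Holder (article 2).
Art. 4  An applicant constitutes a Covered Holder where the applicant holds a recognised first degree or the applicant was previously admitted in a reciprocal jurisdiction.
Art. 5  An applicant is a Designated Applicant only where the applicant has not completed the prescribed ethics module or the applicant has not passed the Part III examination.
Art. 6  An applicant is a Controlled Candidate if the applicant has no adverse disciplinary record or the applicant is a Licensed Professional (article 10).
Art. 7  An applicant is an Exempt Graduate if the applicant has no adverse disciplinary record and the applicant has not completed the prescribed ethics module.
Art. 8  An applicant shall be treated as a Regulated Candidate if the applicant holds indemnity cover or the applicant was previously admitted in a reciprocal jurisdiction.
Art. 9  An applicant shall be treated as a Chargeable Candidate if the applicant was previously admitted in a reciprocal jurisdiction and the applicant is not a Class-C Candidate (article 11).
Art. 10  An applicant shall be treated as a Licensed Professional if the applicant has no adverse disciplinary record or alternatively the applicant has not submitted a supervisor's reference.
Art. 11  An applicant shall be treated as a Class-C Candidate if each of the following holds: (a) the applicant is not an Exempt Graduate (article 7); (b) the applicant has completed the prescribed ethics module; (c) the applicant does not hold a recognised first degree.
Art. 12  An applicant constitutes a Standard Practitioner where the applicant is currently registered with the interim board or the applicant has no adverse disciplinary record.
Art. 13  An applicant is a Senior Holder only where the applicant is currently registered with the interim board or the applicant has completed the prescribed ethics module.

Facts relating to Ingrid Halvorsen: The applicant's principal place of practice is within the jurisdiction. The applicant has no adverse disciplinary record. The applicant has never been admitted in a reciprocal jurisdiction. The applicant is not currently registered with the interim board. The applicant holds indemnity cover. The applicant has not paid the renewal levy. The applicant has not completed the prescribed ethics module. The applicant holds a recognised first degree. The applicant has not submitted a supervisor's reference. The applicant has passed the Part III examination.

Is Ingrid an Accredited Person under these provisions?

article 7 — Exempt Graduate: [the applicant has no adverse disciplinary record? yes] AND [the applicant has not completed the prescribed ethics module? yes] → satisfied.
article 11 — Class-C Candidate: [not an Exempt Graduate (article 7)? no] AND [the applicant has completed the prescribed ethics module? no] AND [the applicant does not hold a recognised first degree? no] → not satisfied.
article 9 — Chargeable Candidate: [the applicant was previously admitted in a reciprocal jurisdiction? no] AND [not a Class-C Candidate (article 11)? yes] → not satisfied.
article 10 — Licensed Professional: [the applicant has no adverse disciplinary record? yes] OR [the applicant has not submitted a supervisor's reference? yes] → satisfied.
article 6 — Controlled Candidate: [the applicant has no adverse disciplinary record? yes] OR [Licensed Professional (article 10)? yes] → satisfied.
article 13 — Senior Holder: [the applicant is currently registered with the interim board? no] OR [the applicant has completed the prescribed ethics module? no] → not satisfied.
article 5 — Designated Applicant: [the applicant has not completed the prescribed ethics module? yes] OR [the applicant has not passed the Part III examination? no] → satisfied.
article 2 — Licensed Holder: [the applicant has not completed the prescribed ethics module? yes] OR [the applicant holds indemnity cover? yes] → satisfied.
article 3 — Assessable Person: [Senior Holder (article 13)? no] AND [not a Designated Applicant (article 5)? no] AND [not a Licensed Holder (article 2)? no] → not satisfied.
article 1 — Accredited Person: [Chargeable Candidate (article 9)? no] OR [not a Controlled Candidate (article 6)? no] OR [Assessable Person (article 3)? no] → not satisfied.

No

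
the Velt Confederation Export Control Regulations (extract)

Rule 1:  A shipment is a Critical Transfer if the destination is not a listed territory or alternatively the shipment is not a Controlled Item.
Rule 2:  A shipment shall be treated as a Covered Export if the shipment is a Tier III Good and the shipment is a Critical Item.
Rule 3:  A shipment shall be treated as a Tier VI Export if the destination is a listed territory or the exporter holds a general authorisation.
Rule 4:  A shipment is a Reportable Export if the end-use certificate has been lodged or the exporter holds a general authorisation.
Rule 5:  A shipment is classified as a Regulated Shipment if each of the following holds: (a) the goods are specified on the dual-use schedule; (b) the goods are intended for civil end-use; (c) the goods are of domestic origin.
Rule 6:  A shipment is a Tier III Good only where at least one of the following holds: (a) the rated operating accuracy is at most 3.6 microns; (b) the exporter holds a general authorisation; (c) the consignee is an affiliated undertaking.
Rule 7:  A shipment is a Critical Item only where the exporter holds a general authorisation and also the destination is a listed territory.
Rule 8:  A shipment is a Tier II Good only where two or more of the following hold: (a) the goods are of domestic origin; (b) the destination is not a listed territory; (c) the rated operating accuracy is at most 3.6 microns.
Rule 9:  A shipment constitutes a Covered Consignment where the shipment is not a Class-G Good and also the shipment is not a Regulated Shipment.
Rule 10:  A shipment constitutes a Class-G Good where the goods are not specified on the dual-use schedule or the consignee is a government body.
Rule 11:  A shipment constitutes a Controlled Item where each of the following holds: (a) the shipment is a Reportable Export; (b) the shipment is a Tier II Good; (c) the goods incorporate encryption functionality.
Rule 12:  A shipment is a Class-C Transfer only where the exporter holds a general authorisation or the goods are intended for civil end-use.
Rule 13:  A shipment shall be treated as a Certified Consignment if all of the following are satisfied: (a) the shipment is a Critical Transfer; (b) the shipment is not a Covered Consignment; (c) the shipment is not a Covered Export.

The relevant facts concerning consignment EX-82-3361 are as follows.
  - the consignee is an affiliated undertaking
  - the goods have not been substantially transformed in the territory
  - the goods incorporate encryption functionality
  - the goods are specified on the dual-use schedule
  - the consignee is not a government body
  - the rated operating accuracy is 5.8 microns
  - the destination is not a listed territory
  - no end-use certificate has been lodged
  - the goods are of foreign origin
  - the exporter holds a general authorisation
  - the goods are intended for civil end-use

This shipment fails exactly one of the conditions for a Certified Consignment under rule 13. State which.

Under rule 4: the end-use certificate has been lodged? no; or the exporter holds a general authorisation? yes. So the shipment is a Reportable Export.
Under rule 8: the goods are of domestic origin? no; the destination is not a listed territory? yes; rated operating accuracy: 5.8 microns ≤ 3.6 microns? no — 1 of 3 hold (need ≥2) → not satisfied.
Under rule 11: Reportable Export (rule 4)? yes; and Tier II Good (rule 8)? no; and the goods incorporate encryption functionality? yes. So the shipment is not a Controlled Item.
Under rule 1: the destination is not a listed territory? yes; or not a Controlled Item (rule 11)? yes. So the shipment is a Critical Transfer.
Under rule 10: the goods are not specified on the dual-use schedule? no; or the consignee is a government body? no. So the shipment is not a Class-G Good.
Under rule 5: the goods are specified on the dual-use schedule? yes; and the goods are intended for civil end-use? yes; and the goods are of domestic origin? no. So the shipment is not a Regulated Shipment.
Under rule 9: not a Class-G Good (rule 10)? yes; and not a Regulated Shipment (rule 5)? yes. So the shipment is a Covered Consignment.
Under rule 6: rated operating accuracy: 5.8 microns ≤ 3.6 microns? no; or the exporter holds a general authorisation? yes; or the consignee is an affiliated undertaking? yes. So the shipment is a Tier III Good.
Under rule 7: the exporter holds a general authorisation? yes; and the destination is a listed territory? no. So the shipment is not a Critical Item.
Under rule 2: Tier III Good (rule 6)? yes; and Critical Item (rule 7)? no. So the shipment is not a Covered Export.
Under rule 13: Critical Transfer (rule 1)? yes; and not a Covered Consignment (rule 9)? no; and not a Covered Export (rule 2)? yes. So the shipment is not a Certified Consignment.

Covered Consignment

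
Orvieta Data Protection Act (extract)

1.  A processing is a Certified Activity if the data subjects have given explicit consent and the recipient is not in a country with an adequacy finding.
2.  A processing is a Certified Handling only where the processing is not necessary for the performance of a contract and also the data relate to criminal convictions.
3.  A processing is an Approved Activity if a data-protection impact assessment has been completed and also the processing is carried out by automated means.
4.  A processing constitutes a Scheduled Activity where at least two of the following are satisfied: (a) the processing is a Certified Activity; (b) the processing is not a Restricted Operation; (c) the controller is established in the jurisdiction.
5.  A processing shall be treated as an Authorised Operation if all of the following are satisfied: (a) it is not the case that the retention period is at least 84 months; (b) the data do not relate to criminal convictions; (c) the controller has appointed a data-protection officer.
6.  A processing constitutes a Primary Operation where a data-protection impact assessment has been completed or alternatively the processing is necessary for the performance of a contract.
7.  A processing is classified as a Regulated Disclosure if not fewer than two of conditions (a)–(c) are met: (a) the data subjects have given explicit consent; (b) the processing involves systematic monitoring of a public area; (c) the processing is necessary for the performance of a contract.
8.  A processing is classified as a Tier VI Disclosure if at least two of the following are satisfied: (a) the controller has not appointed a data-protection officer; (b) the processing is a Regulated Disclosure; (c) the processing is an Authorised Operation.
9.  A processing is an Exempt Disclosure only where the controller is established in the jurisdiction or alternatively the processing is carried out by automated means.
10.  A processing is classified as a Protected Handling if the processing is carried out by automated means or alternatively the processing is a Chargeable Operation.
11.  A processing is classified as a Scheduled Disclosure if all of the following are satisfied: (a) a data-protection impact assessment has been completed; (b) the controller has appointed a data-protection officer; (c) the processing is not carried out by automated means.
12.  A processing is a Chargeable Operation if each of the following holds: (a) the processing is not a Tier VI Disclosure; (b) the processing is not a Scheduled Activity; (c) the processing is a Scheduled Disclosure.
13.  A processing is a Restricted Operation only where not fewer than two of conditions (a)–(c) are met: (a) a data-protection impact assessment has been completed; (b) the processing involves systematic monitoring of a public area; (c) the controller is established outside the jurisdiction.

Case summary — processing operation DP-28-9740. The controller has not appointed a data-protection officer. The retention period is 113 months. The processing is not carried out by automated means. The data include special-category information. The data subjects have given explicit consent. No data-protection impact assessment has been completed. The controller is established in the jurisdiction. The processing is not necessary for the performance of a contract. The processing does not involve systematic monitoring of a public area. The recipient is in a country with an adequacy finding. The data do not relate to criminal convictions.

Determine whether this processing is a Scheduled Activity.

Yes

Under paragraph 1: the data subjects have given explicit consent? yes; and the recipient is not in a country with an adequacy finding? no. So the processing is not a Certified Activity.
Under paragraph 13: a data-protection impact assessment has been completed? no; the processing involves systematic monitoring of a public area? no; the controller is established outside the jurisdiction? no — 0 of 3 hold (need ≥2) → not satisfied.
Under paragraph 4: Certified Activity (paragraph 1)? no; not a Restricted Operation (paragraph 13)? yes; the controller is established in the jurisdiction? yes — 2 of 3 hold (need ≥2) → satisfied.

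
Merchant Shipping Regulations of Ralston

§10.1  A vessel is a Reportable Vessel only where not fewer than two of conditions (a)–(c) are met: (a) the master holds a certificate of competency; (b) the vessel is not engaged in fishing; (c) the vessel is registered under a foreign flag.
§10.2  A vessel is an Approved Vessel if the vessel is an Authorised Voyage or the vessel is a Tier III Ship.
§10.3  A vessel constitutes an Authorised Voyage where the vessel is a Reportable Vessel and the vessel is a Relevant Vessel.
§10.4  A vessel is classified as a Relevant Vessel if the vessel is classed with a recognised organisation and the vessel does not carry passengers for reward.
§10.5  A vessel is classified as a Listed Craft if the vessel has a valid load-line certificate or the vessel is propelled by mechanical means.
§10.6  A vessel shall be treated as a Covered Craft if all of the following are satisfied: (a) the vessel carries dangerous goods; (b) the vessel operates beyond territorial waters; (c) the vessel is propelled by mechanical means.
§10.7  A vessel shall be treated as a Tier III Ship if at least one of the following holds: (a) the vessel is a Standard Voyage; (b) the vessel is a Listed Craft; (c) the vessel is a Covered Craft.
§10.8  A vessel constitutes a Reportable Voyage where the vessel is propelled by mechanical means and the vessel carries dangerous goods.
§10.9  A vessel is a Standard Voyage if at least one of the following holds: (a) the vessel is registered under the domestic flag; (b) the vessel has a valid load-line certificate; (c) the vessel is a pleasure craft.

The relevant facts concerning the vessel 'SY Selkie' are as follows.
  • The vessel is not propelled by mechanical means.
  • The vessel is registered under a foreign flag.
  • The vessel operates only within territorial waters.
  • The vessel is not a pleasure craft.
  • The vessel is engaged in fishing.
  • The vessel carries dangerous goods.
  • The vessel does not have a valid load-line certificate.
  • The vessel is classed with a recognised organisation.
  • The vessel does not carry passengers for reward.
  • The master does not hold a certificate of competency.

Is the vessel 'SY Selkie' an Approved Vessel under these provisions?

§10.1 — Reportable Vessel: the master holds a certificate of competency? no; the vessel is not engaged in fishing? no; the vessel is registered under a foreign flag? yes — 1 of 3 hold (need ≥2) → not satisfied.
§10.4 — Relevant Vessel: [the vessel is classed with a recognised organisation? yes] AND [the vessel does not carry passengers for reward? yes] → satisfied.
§10.3 — Authorised Voyage: [Reportable Vessel (§10.1)? no] AND [Relevant Vessel (§10.4)? yes] → not satisfied.
§10.9 — Standard Voyage: [the vessel is registered under the domestic flag? no] OR [the vessel has a valid load-line certificate? no] OR [the vessel is a pleasure craft? no] → not satisfied.
§10.5 — Listed Craft: [the vessel has a valid load-line certificate? no] OR [the vessel is propelled by mechanical means? no] → not satisfied.
§10.6 — Covered Craft: [the vessel carries dangerous goods? yes] AND [the vessel operates beyond territorial waters? no] AND [the vessel is propelled by mechanical means? no] → not satisfied.
§10.7 — Tier III Ship: [Standard Voyage (§10.9)? no] OR [Listed Craft (§10.5)? no] OR [Covered Craft (§10.6)? no] → not satisfied.
§10.2 — Approved Vessel: [Authorised Voyage (§10.3)? no] OR [Tier III Ship (§10.7)? no] → not satisfied.

No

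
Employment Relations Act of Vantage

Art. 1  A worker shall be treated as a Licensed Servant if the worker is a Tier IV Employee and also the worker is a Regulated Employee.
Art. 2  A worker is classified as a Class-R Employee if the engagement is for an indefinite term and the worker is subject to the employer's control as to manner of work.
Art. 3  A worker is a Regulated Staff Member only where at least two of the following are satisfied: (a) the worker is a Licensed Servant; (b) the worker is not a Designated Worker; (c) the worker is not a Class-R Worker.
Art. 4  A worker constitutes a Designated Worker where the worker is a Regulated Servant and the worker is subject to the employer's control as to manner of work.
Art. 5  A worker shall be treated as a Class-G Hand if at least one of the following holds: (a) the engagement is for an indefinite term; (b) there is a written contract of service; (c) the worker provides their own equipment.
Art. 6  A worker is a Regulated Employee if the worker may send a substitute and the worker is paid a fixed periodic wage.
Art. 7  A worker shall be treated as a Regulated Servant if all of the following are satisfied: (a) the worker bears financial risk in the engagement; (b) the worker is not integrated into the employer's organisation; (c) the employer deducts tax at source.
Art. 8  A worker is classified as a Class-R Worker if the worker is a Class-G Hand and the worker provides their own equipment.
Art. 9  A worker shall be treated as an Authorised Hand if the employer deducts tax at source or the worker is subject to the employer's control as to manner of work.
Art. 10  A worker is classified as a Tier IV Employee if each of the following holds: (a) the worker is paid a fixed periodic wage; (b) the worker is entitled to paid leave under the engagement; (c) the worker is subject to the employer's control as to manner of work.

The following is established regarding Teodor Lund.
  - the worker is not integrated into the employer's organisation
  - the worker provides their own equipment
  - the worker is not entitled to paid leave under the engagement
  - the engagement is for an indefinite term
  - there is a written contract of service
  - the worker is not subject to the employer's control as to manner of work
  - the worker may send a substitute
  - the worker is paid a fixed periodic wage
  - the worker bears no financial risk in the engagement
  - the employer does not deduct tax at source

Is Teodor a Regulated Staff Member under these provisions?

Under article 10: the worker is paid a fixed periodic wage? yes; and the worker is entitled to paid leave under the engagement? no; and the worker is subject to the employer's control as to manner of work? no. So the worker is not a Tier IV Employee.
Under article 6: the worker may send a substitute? yes; and the worker is paid a fixed periodic wage? yes. So the worker is a Regulated Employee.
Under article 1: Tier IV Employee (article 10)? no; and Regulated Employee (article 6)? yes. So the worker is not a Licensed Servant.
Under article 7: the worker bears financial risk in the engagement? no; and the worker is not integrated into the employer's organisation? yes; and the employer deducts tax at source? no. So the worker is not a Regulated Servant.
Under article 4: Regulated Servant (article 7)? no; and the worker is subject to the employer's control as to manner of work? no. So the worker is not a Designated Worker.
Under article 5: the engagement is for an indefinite term? yes; or there is a written contract of service? yes; or the worker provides their own equipment? yes. So the worker is a Class-G Hand.
Under article 8: Class-G Hand (article 5)? yes; and the worker provides their own equipment? yes. So the worker is a Class-R Worker.
Under article 3: Licensed Servant (article 1)? no; not a Designated Worker (article 4)? yes; not a Class-R Worker (article 8)? no — 1 of 3 hold (need ≥2) → not satisfied.

No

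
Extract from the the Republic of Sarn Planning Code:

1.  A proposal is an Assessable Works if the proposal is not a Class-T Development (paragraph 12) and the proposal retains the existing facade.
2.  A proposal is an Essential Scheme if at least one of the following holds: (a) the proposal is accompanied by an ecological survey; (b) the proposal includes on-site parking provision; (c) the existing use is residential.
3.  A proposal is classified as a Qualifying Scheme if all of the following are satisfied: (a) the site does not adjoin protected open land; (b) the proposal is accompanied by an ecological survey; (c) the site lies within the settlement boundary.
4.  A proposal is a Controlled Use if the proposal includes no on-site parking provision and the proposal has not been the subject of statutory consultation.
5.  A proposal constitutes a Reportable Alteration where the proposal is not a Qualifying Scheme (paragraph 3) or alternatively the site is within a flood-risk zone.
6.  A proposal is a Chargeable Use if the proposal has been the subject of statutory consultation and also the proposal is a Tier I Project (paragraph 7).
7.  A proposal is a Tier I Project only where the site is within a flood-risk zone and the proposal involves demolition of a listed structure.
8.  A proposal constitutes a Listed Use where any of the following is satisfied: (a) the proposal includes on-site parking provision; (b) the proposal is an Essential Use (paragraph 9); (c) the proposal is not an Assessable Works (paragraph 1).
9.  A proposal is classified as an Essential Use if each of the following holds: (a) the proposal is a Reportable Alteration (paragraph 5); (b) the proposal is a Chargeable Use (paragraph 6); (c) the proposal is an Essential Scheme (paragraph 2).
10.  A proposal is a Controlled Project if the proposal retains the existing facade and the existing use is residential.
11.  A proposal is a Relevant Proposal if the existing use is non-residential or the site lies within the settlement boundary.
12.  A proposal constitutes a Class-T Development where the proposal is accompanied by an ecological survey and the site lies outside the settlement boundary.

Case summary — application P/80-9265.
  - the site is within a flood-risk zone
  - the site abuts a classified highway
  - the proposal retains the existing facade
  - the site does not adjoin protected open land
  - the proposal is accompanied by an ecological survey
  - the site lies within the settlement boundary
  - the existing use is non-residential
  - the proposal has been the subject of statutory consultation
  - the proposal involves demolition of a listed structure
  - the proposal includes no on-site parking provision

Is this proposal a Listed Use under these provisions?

Under paragraph 3: the site does not adjoin protected open land? yes; and the proposal is accompanied by an ecological survey? yes; and the site lies within the settlement boundary? yes. So the proposal is a Qualifying Scheme.
Under paragraph 5: not a Qualifying Scheme (paragraph 3)? no; or the site is within a flood-risk zone? yes. So the proposal is a Reportable Alteration.
Under paragraph 7: the site is within a flood-risk zone? yes; and the proposal involves demolition of a listed structure? yes. So the proposal is a Tier I Project.
Under paragraph 6: the proposal has been the subject of statutory consultation? yes; and Tier I Project (paragraph 7)? yes. So the proposal is a Chargeable Use.
Under paragraph 2: the proposal is accompanied by an ecological survey? yes; or the proposal includes on-site parking provision? no; or the existing use is residential? no. So the proposal is an Essential Scheme.
Under paragraph 9: Reportable Alteration (paragraph 5)? yes; and Chargeable Use (paragraph 6)? yes; and Essential Scheme (paragraph 2)? yes. So the proposal is an Essential Use.
Under paragraph 12: the proposal is accompanied by an ecological survey? yes; and the site lies outside the settlement boundary? no. So the proposal is not a Class-T Development.
Under paragraph 1: not a Class-T Development (paragraph 12)? yes; and the proposal retains the existing facade? yes. So the proposal is an Assessable Works.
Under paragraph 8: the proposal includes on-site parking provision? no; or Essential Use (paragraph 9)? yes; or not an Assessable Works (paragraph 1)? no. So the proposal is a Listed Use.

Yes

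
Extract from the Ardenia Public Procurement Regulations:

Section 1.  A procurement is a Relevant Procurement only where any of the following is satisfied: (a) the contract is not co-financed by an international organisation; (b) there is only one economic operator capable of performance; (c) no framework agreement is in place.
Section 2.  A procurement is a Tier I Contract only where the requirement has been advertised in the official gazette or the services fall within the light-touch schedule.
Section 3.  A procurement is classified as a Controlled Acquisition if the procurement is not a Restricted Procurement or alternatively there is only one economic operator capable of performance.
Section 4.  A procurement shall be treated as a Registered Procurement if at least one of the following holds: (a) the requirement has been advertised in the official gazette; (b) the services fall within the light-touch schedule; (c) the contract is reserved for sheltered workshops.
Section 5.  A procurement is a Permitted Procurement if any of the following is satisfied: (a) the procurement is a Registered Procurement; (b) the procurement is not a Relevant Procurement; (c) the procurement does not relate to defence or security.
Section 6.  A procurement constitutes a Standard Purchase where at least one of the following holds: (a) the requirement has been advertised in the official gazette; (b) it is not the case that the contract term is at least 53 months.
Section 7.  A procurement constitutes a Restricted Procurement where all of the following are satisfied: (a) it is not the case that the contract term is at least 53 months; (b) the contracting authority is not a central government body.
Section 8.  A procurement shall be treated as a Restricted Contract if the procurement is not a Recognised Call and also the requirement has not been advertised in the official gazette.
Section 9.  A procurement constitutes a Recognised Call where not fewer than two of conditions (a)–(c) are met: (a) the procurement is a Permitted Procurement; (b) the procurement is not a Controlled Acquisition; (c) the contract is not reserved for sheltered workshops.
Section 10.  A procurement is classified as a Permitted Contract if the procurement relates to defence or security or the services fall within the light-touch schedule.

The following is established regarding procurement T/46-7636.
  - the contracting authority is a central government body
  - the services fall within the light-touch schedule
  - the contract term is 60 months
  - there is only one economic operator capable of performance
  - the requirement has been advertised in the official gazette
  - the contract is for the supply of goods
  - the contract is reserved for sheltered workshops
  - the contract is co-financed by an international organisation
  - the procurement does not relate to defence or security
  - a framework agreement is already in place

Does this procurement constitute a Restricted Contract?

No

section 4 — Registered Procurement: [the requirement has been advertised in the official gazette? yes] OR [the services fall within the light-touch schedule? yes] OR [the contract is reserved for sheltered workshops? yes] → satisfied.
section 1 — Relevant Procurement: [the contract is not co-financed by an international organisation? no] OR [there is only one economic operator capable of performance? yes] OR [no framework agreement is in place? no] → satisfied.
section 5 — Permitted Procurement: [Registered Procurement (section 4)? yes] OR [not a Relevant Procurement (section 1)? no] OR [the procurement does not relate to defence or security? yes] → satisfied.
section 7 — Restricted Procurement: [contract term: 60 months ≥ 53 months? yes, so negated condition no] AND [the contracting authority is not a central government body? no] → not satisfied.
section 3 — Controlled Acquisition: [not a Restricted Procurement (section 7)? yes] OR [there is only one economic operator capable of performance? yes] → satisfied.
section 9 — Recognised Call: Permitted Procurement (section 5)? yes; not a Controlled Acquisition (section 3)? no; the contract is not reserved for sheltered workshops? no — 1 of 3 hold (need ≥2) → not satisfied.
section 8 — Restricted Contract: [not a Recognised Call (section 9)? yes] AND [the requirement has not been advertised in the official gazette? no] → not satisfied.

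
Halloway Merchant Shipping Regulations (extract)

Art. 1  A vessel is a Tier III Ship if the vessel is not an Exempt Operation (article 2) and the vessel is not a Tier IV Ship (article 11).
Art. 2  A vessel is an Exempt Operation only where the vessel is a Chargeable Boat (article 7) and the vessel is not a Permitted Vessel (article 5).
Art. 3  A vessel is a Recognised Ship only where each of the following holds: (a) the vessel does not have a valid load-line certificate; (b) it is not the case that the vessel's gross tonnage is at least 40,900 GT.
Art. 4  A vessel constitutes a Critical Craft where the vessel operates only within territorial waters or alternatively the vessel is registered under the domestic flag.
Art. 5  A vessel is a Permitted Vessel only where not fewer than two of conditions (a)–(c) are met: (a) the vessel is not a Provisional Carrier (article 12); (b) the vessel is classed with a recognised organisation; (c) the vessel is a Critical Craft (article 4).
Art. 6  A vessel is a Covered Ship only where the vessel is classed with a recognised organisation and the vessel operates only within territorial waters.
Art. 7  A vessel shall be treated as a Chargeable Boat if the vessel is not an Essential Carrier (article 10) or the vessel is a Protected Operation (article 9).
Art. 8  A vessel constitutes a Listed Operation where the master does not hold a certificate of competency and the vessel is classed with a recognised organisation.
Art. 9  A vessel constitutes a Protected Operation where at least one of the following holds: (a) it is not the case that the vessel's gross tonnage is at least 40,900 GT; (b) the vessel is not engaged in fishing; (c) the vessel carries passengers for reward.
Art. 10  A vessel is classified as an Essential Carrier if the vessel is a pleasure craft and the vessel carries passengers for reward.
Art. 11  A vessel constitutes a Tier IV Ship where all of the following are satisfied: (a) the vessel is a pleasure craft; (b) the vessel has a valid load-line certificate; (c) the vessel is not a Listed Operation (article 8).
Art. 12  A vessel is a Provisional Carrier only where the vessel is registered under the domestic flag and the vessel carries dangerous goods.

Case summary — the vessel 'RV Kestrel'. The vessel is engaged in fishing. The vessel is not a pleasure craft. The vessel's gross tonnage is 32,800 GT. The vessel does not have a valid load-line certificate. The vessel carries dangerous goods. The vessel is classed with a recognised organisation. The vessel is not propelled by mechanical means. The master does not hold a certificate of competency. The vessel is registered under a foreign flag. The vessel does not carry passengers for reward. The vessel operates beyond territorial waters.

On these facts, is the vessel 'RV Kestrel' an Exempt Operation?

No

article 10 — Essential Carrier: [the vessel is a pleasure craft? no] AND [the vessel carries passengers for reward? no] → not satisfied.
article 9 — Protected Operation: [vessel's gross tonnage: 32,800 GT ≥ 40,900 GT? no, so negated condition yes] OR [the vessel is not engaged in fishing? no] OR [the vessel carries passengers for reward? no] → satisfied.
article 7 — Chargeable Boat: [not an Essential Carrier (article 10)? yes] OR [Protected Operation (article 9)? yes] → satisfied.
article 12 — Provisional Carrier: [the vessel is registered under the domestic flag? no] AND [the vessel carries dangerous goods? yes] → not satisfied.
article 4 — Critical Craft: [the vessel operates only within territorial waters? no] OR [the vessel is registered under the domestic flag? no] → not satisfied.
article 5 — Permitted Vessel: not a Provisional Carrier (article 12)? yes; the vessel is classed with a recognised organisation? yes; Critical Craft (article 4)? no — 2 of 3 hold (need ≥2) → satisfied.
article 2 — Exempt Operation: [Chargeable Boat (article 7)? yes] AND [not a Permitted Vessel (article 5)? no] → not satisfied.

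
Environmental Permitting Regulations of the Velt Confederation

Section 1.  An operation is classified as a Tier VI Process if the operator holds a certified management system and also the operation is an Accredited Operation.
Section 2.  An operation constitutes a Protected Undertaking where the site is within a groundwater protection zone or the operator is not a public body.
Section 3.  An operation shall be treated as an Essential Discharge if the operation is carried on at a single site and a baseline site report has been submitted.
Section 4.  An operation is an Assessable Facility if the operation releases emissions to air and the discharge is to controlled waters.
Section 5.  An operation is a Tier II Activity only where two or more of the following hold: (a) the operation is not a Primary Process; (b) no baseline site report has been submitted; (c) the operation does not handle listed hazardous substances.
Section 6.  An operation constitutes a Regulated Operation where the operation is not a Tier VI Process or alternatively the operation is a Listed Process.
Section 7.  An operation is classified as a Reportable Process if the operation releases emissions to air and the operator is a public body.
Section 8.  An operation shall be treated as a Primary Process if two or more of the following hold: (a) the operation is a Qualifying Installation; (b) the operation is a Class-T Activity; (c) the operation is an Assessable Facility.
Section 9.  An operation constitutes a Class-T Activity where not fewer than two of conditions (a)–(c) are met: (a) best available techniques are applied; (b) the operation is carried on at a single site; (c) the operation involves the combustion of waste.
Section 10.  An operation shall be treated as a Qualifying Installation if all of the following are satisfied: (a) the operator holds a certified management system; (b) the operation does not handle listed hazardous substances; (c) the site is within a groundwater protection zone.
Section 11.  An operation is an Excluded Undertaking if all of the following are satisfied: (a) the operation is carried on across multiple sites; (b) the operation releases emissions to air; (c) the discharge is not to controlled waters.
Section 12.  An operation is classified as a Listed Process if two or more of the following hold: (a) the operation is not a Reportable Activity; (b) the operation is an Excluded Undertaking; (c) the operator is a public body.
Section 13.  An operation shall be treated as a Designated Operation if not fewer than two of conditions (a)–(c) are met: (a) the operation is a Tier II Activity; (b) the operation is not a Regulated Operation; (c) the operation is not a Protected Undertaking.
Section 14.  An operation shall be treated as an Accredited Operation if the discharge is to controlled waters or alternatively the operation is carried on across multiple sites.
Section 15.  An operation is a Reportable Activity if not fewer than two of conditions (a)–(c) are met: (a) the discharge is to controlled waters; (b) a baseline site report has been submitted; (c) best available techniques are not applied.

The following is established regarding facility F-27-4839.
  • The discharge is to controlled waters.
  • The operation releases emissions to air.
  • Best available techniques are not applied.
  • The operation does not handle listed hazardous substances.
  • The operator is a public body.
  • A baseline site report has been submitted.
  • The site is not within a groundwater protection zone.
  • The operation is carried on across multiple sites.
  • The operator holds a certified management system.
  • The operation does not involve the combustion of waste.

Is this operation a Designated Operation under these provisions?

section 10 — Qualifying Installation: [the operator holds a certified management system? yes] AND [the operation does not handle listed hazardous substances? yes] AND [the site is within a groundwater protection zone? no] → not satisfied.
section 9 — Class-T Activity: best available techniques are applied? no; the operation is carried on at a single site? no; the operation involves the combustion of waste? no — 0 of 3 hold (need ≥2) → not satisfied.
section 4 — Assessable Facility: [the operation releases emissions to air? yes] AND [the discharge is to controlled waters? yes] → satisfied.
section 8 — Primary Process: Qualifying Installation (section 10)? no; Class-T Activity (section 9)? no; Assessable Facility (section 4)? yes — 1 of 3 hold (need ≥2) → not satisfied.
section 5 — Tier II Activity: not a Primary Process (section 8)? yes; no baseline site report has been submitted? no; the operation does not handle listed hazardous substances? yes — 2 of 3 hold (need ≥2) → satisfied.
section 14 — Accredited Operation: [the discharge is to controlled waters? yes] OR [the operation is carried on across multiple sites? yes] → satisfied.
section 1 — Tier VI Process: [the operator holds a certified management system? yes] AND [Accredited Operation (section 14)? yes] → satisfied.
section 15 — Reportable Activity: the discharge is to controlled waters? yes; a baseline site report has been submitted? yes; best available techniques are not applied? yes — 3 of 3 hold (need ≥2) → satisfied.
section 11 — Excluded Undertaking: [the operation is carried on across multiple sites? yes] AND [the operation releases emissions to air? yes] AND [the discharge is not to controlled waters? no] → not satisfied.
section 12 — Listed Process: not a Reportable Activity (section 15)? no; Excluded Undertaking (section 11)? no; the operator is a public body? yes — 1 of 3 hold (need ≥2) → not satisfied.
section 6 — Regulated Operation: [not a Tier VI Process (section 1)? no] OR [Listed Process (section 12)? no] → not satisfied.
section 2 — Protected Undertaking: [the site is within a groundwater protection zone? no] OR [the operator is not a public body? no] → not satisfied.
section 13 — Designated Operation: Tier II Activity (section 5)? yes; not a Regulated Operation (section 6)? yes; not a Protected Undertaking (section 2)? yes — 3 of 3 hold (need ≥2) → satisfied.

Yes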